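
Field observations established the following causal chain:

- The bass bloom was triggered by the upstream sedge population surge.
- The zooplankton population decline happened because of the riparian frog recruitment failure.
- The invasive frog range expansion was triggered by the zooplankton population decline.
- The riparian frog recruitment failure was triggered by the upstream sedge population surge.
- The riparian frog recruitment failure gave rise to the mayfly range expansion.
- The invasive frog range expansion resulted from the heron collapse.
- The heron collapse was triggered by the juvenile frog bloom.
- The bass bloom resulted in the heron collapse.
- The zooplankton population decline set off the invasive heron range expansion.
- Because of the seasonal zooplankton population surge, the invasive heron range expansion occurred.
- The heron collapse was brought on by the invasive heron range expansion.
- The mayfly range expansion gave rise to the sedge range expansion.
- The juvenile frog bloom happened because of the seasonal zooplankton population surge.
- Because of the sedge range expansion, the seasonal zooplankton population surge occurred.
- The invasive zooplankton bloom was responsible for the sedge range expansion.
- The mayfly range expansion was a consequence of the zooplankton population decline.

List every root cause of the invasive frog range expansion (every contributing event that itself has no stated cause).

the invasive zooplankton bloom, the upstream sedge population surge

Tracing upstream from the invasive frog range expansion: the invasive frog range expansion ← the zooplankton population decline ← the riparian frog recruitment failure ← the upstream sedge population surge.
A separate upstream branch: the invasive frog range expansion ← the heron collapse ← the juvenile frog bloom ← the seasonal zooplankton population surge ← the sedge range expansion ← the invasive zooplankton bloom.
Each of those chain origins has no stated cause.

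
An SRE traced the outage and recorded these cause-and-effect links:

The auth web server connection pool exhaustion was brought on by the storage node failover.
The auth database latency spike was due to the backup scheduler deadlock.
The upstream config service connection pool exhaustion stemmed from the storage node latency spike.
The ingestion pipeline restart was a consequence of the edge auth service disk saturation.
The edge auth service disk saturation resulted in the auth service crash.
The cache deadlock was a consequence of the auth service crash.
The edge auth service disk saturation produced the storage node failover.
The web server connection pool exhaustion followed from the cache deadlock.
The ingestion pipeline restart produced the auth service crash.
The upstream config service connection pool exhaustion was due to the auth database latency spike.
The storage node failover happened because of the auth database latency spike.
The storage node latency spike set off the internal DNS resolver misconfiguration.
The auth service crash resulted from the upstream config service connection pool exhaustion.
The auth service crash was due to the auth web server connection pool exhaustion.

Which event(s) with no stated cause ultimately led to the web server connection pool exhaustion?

Tracing upstream from the web server connection pool exhaustion: the web server connection pool exhaustion ← the cache deadlock ← the auth service crash ← the upstream config service connection pool exhaustion ← the storage node latency spike.
A separate upstream branch: the web server connection pool exhaustion ← the cache deadlock ← the auth service crash ← the upstream config service connection pool exhaustion ← the auth database latency spike ← the backup scheduler deadlock.
A separate upstream branch: the web server connection pool exhaustion ← the cache deadlock ← the auth service crash ← the edge auth service disk saturation.
Each of those chain origins has no stated cause.

the backup scheduler deadlock, the edge auth service disk saturation, the storage node latency spike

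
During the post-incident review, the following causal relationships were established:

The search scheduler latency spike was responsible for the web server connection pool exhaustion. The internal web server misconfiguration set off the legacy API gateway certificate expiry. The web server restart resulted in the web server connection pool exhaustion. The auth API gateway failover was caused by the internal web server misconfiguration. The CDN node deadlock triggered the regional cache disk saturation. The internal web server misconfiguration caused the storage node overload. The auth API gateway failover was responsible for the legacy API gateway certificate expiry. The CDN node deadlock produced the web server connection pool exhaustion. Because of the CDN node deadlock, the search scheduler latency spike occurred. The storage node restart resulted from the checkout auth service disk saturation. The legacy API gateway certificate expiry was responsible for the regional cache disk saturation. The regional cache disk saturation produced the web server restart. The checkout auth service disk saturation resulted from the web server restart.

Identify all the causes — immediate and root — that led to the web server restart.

the CDN node deadlock, the auth API gateway failover, the internal web server misconfiguration, the legacy API gateway certificate expiry, the regional cache disk saturation

Immediate cause of the web server restart: the regional cache disk saturation.
Further upstream: the internal web server misconfiguration, the auth API gateway failover, the CDN node deadlock, the legacy API gateway certificate expiry.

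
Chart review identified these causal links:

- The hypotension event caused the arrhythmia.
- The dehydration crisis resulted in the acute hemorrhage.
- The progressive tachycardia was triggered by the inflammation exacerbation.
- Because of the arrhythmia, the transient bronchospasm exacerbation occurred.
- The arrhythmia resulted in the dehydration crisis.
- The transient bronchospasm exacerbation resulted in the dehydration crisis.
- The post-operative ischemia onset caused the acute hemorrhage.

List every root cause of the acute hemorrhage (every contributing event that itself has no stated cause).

Tracing upstream from the acute hemorrhage: the acute hemorrhage ← the dehydration crisis ← the arrhythmia ← the hypotension event.
A separate upstream branch: the acute hemorrhage ← the post-operative ischemia onset.
Each of those chain origins has no stated cause.

the hypotension event, the post-operative ischemia onset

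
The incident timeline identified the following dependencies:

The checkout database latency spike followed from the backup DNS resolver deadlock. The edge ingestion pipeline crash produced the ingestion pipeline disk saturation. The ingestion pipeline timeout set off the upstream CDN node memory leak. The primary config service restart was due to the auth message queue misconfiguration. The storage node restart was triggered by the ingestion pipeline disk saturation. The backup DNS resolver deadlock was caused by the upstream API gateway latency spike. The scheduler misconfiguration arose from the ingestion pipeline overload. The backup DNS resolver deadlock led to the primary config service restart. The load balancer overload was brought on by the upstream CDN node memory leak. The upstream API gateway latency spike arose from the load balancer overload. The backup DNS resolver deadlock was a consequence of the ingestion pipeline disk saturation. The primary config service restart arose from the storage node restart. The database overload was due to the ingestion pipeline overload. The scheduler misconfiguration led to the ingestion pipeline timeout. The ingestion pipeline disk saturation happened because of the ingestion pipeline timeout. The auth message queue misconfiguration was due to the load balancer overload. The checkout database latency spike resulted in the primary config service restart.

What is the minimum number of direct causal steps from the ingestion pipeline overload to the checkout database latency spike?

Shortest chain: the ingestion pipeline overload → the scheduler misconfiguration → the ingestion pipeline timeout → the ingestion pipeline disk saturation → the backup DNS resolver deadlock → the checkout database latency spike.

5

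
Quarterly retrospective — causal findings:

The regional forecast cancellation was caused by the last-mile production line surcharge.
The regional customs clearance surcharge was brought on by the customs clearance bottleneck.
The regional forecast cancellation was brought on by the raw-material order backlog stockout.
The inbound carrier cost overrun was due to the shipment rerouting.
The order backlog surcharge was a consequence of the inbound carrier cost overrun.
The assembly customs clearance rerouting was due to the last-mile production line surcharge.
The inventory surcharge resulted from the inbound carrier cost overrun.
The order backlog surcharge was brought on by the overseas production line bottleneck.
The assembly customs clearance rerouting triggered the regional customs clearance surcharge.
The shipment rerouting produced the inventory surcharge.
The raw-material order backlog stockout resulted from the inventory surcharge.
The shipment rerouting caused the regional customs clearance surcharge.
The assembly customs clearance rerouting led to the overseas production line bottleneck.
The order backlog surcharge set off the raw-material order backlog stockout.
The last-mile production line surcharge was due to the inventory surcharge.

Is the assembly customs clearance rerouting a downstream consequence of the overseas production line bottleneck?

The overseas production line bottleneck leads to the order backlog surcharge, the raw-material order backlog stockout, the regional forecast cancellation; the assembly customs clearance rerouting is not among them.

No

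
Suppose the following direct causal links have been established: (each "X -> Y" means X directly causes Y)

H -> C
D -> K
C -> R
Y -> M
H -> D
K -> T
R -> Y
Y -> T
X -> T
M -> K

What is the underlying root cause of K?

Tracing upstream from K: K ← D ← H.
H has no stated cause, so it is the root.

H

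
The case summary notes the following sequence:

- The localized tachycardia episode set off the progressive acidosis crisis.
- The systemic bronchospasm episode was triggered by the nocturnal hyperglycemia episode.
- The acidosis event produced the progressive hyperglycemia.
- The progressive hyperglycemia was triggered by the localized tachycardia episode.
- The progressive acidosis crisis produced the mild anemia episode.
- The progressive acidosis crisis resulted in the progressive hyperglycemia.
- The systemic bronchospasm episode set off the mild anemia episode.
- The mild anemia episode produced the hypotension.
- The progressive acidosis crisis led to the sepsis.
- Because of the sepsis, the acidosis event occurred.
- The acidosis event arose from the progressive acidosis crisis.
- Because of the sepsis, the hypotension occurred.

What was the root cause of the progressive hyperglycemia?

the localized tachycardia episode

Tracing upstream from the progressive hyperglycemia: the progressive hyperglycemia ← the localized tachycardia episode.
The localized tachycardia episode has no stated cause, so it is the root.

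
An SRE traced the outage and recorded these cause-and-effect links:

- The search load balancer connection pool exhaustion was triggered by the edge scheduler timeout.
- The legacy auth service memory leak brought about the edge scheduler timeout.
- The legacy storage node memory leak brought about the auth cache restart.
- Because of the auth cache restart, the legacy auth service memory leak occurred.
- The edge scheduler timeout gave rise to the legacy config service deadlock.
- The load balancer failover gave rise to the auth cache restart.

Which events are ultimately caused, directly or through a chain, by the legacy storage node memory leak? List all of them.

the auth cache restart, the edge scheduler timeout, the legacy auth service memory leak, the legacy config service deadlock, the search load balancer connection pool exhaustion

Direct effects: the auth cache restart.
2 steps out: the legacy auth service memory leak.
3 steps out: the edge scheduler timeout.
4 steps out: the legacy config service deadlock, the search load balancer connection pool exhaustion.
Not reachable from it: the load balancer failover.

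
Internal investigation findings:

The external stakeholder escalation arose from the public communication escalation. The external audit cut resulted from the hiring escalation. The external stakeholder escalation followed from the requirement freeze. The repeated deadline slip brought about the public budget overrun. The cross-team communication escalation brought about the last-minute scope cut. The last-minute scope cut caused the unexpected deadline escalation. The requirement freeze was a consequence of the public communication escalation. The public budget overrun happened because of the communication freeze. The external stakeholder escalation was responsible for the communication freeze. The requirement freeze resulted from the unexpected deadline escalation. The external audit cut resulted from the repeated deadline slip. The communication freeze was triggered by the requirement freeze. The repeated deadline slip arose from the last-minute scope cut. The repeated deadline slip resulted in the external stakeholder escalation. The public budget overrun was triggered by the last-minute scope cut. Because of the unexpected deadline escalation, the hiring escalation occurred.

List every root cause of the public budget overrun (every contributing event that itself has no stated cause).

Tracing upstream from the public budget overrun: the public budget overrun ← the last-minute scope cut ← the cross-team communication escalation.
A separate upstream branch: the public budget overrun ← the communication freeze ← the requirement freeze ← the public communication escalation.
Each of those chain origins has no stated cause.

the cross-team communication escalation, the public communication escalation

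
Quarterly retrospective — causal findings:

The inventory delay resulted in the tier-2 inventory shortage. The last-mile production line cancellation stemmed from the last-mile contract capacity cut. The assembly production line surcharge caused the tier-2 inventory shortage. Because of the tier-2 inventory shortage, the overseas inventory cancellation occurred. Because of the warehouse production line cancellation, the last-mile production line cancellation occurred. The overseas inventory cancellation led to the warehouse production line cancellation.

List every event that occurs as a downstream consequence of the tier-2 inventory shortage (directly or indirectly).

Direct effects: the overseas inventory cancellation.
2 steps out: the warehouse production line cancellation.
3 steps out: the last-mile production line cancellation.
Not reachable from it: the inventory delay, the assembly production line surcharge, the last-mile contract capacity cut.

the last-mile production line cancellation, the overseas inventory cancellation, the warehouse production line cancellation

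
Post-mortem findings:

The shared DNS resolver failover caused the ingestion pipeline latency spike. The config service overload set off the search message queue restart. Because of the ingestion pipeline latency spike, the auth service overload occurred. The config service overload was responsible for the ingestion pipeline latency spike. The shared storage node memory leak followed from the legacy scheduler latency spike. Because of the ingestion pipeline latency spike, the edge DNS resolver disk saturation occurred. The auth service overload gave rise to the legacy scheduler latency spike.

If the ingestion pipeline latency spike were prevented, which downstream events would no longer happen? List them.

Downstream of the ingestion pipeline latency spike: the auth service overload, the legacy scheduler latency spike, the shared storage node memory leak, the edge DNS resolver disk saturation.

the auth service overload, the edge DNS resolver disk saturation, the legacy scheduler latency spike, the shared storage node memory leak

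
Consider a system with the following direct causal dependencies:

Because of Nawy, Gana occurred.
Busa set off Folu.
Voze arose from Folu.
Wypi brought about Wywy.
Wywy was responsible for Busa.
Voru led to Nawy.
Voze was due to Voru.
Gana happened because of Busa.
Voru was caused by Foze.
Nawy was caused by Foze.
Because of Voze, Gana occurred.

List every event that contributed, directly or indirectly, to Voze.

Immediate causes of Voze: Voru, Folu.
Further upstream: Wypi, Foze, Wywy, Busa.

Busa, Folu, Foze, Voru, Wypi, Wywy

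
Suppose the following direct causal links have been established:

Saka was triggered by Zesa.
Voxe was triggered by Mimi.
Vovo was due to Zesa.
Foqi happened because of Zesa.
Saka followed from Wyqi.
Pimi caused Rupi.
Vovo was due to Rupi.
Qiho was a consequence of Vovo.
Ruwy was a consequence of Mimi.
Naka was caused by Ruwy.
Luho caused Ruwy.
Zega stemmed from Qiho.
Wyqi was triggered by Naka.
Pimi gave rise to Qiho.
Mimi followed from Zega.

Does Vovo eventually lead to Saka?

There is a causal chain: Vovo → Qiho → Zega → Mimi → Ruwy → Naka → Wyqi → Saka.

Yes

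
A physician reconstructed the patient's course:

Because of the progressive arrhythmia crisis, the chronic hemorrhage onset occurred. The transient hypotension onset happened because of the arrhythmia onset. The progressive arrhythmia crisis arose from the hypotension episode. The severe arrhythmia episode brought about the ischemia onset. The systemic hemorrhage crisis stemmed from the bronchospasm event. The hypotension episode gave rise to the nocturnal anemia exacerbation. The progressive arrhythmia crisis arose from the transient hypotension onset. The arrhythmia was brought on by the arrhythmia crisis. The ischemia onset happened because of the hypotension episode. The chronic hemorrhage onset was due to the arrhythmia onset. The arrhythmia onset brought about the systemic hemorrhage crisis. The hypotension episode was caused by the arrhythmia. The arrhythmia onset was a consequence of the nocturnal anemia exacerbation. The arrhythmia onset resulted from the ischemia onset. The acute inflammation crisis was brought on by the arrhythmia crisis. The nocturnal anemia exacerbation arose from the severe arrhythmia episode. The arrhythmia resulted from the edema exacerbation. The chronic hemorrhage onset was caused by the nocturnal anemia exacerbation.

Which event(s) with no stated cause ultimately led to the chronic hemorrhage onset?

the arrhythmia crisis, the edema exacerbation, the severe arrhythmia episode

Tracing upstream from the chronic hemorrhage onset: the chronic hemorrhage onset ← the nocturnal anemia exacerbation ← the hypotension episode ← the arrhythmia ← the arrhythmia crisis.
A separate upstream branch: the chronic hemorrhage onset ← the nocturnal anemia exacerbation ← the hypotension episode ← the arrhythmia ← the edema exacerbation.
A separate upstream branch: the chronic hemorrhage onset ← the nocturnal anemia exacerbation ← the severe arrhythmia episode.
Each of those chain origins has no stated cause.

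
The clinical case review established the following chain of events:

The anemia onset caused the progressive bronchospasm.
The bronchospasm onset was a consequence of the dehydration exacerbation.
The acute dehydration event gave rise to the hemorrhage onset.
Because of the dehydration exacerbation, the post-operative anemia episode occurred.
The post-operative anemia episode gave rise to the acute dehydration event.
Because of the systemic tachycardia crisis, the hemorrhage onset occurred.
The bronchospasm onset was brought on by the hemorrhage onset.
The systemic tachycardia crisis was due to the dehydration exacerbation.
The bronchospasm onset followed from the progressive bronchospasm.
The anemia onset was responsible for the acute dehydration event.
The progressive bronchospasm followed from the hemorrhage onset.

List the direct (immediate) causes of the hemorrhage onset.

the acute dehydration event, the systemic tachycardia crisis

Upstream contributors include the anemia onset, the dehydration exacerbation, the post-operative anemia episode, but only the acute dehydration event, the systemic tachycardia crisis feed directly into the hemorrhage onset.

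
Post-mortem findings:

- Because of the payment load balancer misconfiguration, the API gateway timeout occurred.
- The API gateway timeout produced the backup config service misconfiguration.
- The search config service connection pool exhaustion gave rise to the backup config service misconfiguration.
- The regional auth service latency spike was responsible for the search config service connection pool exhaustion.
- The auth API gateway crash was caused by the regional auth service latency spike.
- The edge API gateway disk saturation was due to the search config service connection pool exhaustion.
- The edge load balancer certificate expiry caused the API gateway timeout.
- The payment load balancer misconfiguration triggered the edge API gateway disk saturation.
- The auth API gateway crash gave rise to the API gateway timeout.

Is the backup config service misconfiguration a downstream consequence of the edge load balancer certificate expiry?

Yes

There is a causal chain: the edge load balancer certificate expiry → the API gateway timeout → the backup config service misconfiguration.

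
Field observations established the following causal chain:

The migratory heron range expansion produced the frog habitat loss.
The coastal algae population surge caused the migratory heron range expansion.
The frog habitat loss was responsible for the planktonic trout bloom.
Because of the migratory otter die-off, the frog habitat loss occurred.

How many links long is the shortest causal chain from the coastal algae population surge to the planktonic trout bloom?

Shortest chain: the coastal algae population surge → the migratory heron range expansion → the frog habitat loss → the planktonic trout bloom.

3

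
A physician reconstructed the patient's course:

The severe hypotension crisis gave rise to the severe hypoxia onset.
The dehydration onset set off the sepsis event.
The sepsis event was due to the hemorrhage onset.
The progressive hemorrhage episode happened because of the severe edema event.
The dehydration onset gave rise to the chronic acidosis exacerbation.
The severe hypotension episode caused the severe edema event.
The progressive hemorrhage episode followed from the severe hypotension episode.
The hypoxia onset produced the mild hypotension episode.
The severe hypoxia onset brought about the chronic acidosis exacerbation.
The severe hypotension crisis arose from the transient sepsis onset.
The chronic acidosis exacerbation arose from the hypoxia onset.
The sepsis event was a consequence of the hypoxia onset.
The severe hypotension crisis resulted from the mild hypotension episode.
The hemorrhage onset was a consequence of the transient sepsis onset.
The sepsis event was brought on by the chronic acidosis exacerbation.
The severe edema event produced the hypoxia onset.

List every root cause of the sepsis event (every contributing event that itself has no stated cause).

the dehydration onset, the severe hypotension episode, the transient sepsis onset

Tracing upstream from the sepsis event: the sepsis event ← the hypoxia onset ← the severe edema event ← the severe hypotension episode.
A separate upstream branch: the sepsis event ← the hemorrhage onset ← the transient sepsis onset.
A separate upstream branch: the sepsis event ← the dehydration onset.
Each of those chain origins has no stated cause.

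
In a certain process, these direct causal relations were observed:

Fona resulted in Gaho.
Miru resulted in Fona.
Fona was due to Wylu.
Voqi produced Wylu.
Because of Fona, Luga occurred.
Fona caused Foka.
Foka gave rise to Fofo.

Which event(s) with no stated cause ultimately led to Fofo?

Tracing upstream from Fofo: Fofo ← Foka ← Fona ← Miru.
A separate upstream branch: Fofo ← Foka ← Fona ← Wylu ← Voqi.
Each of those chain origins has no stated cause.

Miru, Voqi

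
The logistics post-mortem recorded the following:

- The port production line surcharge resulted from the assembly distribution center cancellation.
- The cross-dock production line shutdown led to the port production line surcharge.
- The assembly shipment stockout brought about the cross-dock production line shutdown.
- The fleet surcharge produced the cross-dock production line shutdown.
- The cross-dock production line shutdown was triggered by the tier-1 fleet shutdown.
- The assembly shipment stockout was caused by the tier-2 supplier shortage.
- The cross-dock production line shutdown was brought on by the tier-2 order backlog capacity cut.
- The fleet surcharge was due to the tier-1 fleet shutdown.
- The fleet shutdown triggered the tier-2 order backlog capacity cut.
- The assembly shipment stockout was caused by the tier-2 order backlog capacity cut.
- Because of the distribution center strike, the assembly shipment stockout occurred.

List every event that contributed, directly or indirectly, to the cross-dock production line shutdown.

Immediate causes of the cross-dock production line shutdown: the tier-1 fleet shutdown, the tier-2 order backlog capacity cut, the fleet surcharge, the assembly shipment stockout.
Further upstream: the fleet shutdown, the tier-2 supplier shortage, the distribution center strike.

the assembly shipment stockout, the distribution center strike, the fleet shutdown, the fleet surcharge, the tier-1 fleet shutdown, the tier-2 order backlog capacity cut, the tier-2 supplier shortage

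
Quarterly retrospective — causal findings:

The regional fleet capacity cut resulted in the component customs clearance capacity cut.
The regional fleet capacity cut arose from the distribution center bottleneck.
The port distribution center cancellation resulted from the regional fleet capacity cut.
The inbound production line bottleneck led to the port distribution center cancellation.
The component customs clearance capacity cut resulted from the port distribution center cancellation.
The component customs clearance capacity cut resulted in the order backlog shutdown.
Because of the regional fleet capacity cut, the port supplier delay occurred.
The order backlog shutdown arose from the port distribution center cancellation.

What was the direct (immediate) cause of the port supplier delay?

Upstream contributors include the distribution center bottleneck, but only the regional fleet capacity cut feeds directly into the port supplier delay.

the regional fleet capacity cut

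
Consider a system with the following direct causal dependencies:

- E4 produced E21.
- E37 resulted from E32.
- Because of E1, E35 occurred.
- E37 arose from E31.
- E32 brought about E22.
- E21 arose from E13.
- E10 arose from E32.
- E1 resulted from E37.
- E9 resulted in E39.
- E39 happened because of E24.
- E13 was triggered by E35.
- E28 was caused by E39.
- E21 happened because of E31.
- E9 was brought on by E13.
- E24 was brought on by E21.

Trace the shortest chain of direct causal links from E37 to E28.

E37 → E1
E1 → E35
E35 → E13
E13 → E9
E9 → E39
E39 → E28
Length: 6 steps.

E37 → E1 → E35 → E13 → E9 → E39 → E28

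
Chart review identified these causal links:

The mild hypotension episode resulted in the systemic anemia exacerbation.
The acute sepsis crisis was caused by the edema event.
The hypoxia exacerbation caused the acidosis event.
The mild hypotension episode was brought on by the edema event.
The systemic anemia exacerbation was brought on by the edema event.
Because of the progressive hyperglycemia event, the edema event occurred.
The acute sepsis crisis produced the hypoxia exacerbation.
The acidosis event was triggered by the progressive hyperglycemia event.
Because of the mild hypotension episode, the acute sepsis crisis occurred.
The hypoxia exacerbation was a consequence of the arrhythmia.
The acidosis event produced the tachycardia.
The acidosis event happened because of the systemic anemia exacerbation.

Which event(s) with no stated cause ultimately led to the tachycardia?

Tracing upstream from the tachycardia: the tachycardia ← the acidosis event ← the progressive hyperglycemia event.
A separate upstream branch: the tachycardia ← the acidosis event ← the hypoxia exacerbation ← the arrhythmia.
Each of those chain origins has no stated cause.

the arrhythmia, the progressive hyperglycemia event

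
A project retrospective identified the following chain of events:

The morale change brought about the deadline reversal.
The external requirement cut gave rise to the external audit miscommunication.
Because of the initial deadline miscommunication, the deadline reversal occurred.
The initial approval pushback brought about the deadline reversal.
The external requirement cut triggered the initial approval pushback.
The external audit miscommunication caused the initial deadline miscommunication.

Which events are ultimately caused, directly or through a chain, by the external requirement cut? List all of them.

Direct effects: the external audit miscommunication, the initial approval pushback.
2 steps out: the initial deadline miscommunication, the deadline reversal.
Not reachable from it: the morale change.

the deadline reversal, the external audit miscommunication, the initial approval pushback, the initial deadline miscommunication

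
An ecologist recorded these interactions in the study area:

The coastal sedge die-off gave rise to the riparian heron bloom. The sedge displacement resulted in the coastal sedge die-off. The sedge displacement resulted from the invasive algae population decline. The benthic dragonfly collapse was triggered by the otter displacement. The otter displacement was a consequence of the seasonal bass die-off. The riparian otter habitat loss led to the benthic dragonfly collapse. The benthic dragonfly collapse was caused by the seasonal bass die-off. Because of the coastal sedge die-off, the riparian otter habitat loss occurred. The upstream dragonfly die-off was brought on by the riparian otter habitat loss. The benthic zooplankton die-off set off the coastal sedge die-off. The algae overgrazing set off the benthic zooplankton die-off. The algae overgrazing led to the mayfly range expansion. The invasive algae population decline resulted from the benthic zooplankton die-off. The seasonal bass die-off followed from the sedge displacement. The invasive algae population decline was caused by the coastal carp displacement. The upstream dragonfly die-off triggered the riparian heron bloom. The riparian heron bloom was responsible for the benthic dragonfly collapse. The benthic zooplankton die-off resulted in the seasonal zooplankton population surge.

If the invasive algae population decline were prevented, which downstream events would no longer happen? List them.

Downstream of the invasive algae population decline: the sedge displacement, the seasonal bass die-off, the coastal sedge die-off, the riparian otter habitat loss, the upstream dragonfly die-off, the riparian heron bloom, the otter displacement, the benthic dragonfly collapse.
Of those, still caused via another path: the coastal sedge die-off, the riparian otter habitat loss, the upstream dragonfly die-off, the riparian heron bloom, the benthic dragonfly collapse.
The remainder have no surviving cause.

the otter displacement, the seasonal bass die-off, the sedge displacement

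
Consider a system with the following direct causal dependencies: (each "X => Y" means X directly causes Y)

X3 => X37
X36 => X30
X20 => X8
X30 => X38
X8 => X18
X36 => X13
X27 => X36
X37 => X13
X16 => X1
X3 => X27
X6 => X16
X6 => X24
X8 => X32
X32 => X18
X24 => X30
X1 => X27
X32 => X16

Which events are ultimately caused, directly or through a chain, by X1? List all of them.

Direct effects: X27.
2 steps out: X36.
3 steps out: X13, X30.
4 steps out: X38.
Not reachable from it: X3, X20, X8, X32, X6, X37, X24, X16, X18.

X13, X27, X30, X36, X38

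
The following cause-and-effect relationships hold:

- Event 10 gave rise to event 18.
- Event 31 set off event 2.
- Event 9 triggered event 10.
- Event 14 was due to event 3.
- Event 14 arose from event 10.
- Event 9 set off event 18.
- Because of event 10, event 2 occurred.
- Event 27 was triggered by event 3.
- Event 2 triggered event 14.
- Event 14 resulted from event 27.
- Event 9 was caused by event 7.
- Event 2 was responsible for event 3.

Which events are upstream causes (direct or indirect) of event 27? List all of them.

event 10, event 2, event 3, event 31, event 7, event 9

Immediate cause of event 27: event 3.
Further upstream: event 31, event 7, event 9, event 10, event 2.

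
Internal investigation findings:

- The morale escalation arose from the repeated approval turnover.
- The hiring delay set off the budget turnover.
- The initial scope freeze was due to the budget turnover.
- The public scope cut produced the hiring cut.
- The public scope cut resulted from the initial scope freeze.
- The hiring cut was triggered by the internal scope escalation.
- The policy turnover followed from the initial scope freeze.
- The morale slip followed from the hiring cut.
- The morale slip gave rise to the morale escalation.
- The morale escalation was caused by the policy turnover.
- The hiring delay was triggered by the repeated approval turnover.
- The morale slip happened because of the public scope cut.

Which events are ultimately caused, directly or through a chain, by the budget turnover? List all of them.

the hiring cut, the initial scope freeze, the morale escalation, the morale slip, the policy turnover, the public scope cut

Direct effects: the initial scope freeze.
2 steps out: the public scope cut, the policy turnover.
3 steps out: the hiring cut, the morale slip, the morale escalation.
Not reachable from it: the repeated approval turnover, the hiring delay, the internal scope escalation.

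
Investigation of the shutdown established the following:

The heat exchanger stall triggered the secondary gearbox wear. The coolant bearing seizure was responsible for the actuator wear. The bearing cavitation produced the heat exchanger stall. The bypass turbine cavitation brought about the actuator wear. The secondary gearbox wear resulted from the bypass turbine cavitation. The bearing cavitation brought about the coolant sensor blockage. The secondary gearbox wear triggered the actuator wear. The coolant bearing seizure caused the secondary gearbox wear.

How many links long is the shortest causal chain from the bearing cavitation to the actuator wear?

Shortest chain: the bearing cavitation → the heat exchanger stall → the secondary gearbox wear → the actuator wear.

3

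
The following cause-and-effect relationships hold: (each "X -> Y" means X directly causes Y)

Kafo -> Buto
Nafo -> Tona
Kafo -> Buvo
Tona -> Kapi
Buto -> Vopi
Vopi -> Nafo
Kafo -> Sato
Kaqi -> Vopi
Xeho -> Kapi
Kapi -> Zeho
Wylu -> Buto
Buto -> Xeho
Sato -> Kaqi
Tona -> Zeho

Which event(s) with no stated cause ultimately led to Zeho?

Tracing upstream from Zeho: Zeho ← Kapi ← Xeho ← Buto ← Wylu.
A separate upstream branch: Zeho ← Kapi ← Xeho ← Buto ← Kafo.
Each of those chain origins has no stated cause.

Kafo, Wylu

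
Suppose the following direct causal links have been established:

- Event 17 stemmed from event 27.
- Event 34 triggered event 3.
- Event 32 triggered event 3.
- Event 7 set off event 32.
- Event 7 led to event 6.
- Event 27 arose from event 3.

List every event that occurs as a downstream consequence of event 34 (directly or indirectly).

Direct effects: event 3.
2 steps out: event 27.
3 steps out: event 17.
Not reachable from it: event 7, event 32, event 6.

event 17, event 27, event 3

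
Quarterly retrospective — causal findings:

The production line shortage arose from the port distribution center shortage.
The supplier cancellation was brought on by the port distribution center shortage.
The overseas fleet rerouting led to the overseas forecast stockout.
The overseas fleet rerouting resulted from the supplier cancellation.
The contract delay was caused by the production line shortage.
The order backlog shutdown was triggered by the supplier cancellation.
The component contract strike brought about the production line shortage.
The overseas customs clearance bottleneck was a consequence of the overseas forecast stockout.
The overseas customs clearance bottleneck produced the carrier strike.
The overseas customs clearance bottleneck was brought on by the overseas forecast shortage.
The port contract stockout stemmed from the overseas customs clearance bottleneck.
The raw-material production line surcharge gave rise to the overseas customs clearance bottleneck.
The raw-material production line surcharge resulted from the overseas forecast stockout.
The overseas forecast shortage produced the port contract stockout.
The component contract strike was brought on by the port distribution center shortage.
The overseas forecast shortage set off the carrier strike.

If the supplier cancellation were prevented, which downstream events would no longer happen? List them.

the order backlog shutdown, the overseas fleet rerouting, the overseas forecast stockout, the raw-material production line surcharge

Downstream of the supplier cancellation: the order backlog shutdown, the overseas fleet rerouting, the overseas forecast stockout, the raw-material production line surcharge, the overseas customs clearance bottleneck, the carrier strike, the port contract stockout.
Of those, still caused via another path: the overseas customs clearance bottleneck, the carrier strike, the port contract stockout.
The remainder have no surviving cause.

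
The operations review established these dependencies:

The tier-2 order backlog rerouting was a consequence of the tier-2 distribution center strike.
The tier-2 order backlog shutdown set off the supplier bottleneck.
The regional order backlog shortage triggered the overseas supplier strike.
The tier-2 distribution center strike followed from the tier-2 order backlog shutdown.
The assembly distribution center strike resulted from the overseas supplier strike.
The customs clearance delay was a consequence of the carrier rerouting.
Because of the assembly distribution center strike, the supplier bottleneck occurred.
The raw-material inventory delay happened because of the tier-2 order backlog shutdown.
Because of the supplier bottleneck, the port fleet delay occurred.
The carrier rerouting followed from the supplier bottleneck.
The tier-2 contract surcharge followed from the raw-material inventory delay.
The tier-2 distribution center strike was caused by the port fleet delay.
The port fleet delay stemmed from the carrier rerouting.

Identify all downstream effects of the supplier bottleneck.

Direct effects: the carrier rerouting, the port fleet delay.
2 steps out: the tier-2 distribution center strike, the customs clearance delay.
3 steps out: the tier-2 order backlog rerouting.
Not reachable from it: the tier-2 order backlog shutdown, the regional order backlog shortage, the overseas supplier strike, the raw-material inventory delay, the assembly distribution center strike, the tier-2 contract surcharge.

the carrier rerouting, the customs clearance delay, the port fleet delay, the tier-2 distribution center strike, the tier-2 order backlog rerouting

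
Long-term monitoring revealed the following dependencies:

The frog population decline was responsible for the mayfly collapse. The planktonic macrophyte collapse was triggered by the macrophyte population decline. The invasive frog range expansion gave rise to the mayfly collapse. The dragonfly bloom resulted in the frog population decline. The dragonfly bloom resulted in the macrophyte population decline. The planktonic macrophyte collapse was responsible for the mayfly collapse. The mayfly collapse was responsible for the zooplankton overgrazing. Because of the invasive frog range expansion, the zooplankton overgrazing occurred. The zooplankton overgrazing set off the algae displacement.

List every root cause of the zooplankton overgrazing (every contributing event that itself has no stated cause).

Tracing upstream from the zooplankton overgrazing: the zooplankton overgrazing ← the invasive frog range expansion.
A separate upstream branch: the zooplankton overgrazing ← the mayfly collapse ← the frog population decline ← the dragonfly bloom.
Each of those chain origins has no stated cause.

the dragonfly bloom, the invasive frog range expansion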